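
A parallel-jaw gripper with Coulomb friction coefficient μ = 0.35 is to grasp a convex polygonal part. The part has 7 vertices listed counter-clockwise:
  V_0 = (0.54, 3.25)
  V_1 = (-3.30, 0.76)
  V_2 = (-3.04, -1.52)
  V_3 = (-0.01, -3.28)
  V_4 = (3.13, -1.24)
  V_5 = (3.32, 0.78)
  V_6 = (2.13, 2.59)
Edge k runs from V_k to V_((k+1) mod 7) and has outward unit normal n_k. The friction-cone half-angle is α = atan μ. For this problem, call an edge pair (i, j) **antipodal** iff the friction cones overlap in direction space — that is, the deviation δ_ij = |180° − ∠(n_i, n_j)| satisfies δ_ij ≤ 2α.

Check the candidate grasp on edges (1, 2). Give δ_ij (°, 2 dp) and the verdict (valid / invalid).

α = atan 0.35 = 19.29°;  2α = 38.58°
edge 1: e_1 = (+0.26, -2.28);  n_1 = (-0.9936, -0.1133)
edge 2: e_2 = (+3.03, -1.76);  n_2 = (-0.5023, -0.8647)
∠(n_1, n_2) = 53.34°
δ = |180° − 53.34°| = 126.66°
126.66° > 2α = 38.58°  →  invalid

δ = 126.66°, invalid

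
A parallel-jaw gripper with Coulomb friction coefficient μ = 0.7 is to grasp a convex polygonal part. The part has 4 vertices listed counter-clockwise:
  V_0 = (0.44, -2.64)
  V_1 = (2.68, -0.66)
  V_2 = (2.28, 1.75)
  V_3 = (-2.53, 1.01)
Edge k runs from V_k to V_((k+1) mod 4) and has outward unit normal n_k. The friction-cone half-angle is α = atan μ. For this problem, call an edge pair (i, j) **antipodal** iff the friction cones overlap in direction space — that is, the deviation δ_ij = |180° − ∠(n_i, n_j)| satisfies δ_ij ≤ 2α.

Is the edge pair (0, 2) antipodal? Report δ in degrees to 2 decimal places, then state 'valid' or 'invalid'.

δ = 32.73°, valid

α = atan 0.7 = 34.99°;  2α = 69.98°
edge 0: e_0 = (+2.24, +1.98);  n_0 = (+0.6623, -0.7493)
edge 2: e_2 = (-4.81, -0.74);  n_2 = (-0.1521, +0.9884)
∠(n_0, n_2) = 147.27°
δ = |180° − 147.27°| = 32.73°
32.73° ≤ 2α = 69.98°  →  valid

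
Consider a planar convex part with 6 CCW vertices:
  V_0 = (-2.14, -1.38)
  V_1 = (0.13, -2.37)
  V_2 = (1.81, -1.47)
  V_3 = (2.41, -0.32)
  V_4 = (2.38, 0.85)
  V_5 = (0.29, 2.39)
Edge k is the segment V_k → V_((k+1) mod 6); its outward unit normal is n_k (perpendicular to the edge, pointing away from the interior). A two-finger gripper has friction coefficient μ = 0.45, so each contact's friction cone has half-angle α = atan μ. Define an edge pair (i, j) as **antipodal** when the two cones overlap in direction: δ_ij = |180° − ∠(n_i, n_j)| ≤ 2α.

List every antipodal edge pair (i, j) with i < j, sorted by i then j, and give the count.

α = atan 0.45 = 24.23°;  2α = 48.46°
n_0 = (-0.3998, -0.9166)
n_1 = (+0.4722, -0.8815)
n_2 = (+0.8866, -0.4626)
n_3 = (+0.9997, +0.0256)
n_4 = (+0.5932, +0.8051)
n_5 = (-0.8405, +0.5418)
  (0,1): δ = 128.26°  ·
  (0,2): δ = 93.99°  ·
  (0,3): δ = 64.97°  ·
  (0,4): δ = 12.82°  ✓
  (0,5): δ = 80.76°  ·
  (1,2): δ = 145.73°  ·
  (1,3): δ = 116.71°  ·
  (1,4): δ = 64.56°  ·
  (1,5): δ = 29.02°  ✓
  (2,3): δ = 150.98°  ·
  (2,4): δ = 98.83°  ·
  (2,5): δ = 5.25°  ✓
  (3,4): δ = 127.85°  ·
  (3,5): δ = 34.27°  ✓
  (4,5): δ = 86.42°  ·
antipodal pairs: 4

count = 4; pairs: (0,4), (1,5), (2,5), (3,5)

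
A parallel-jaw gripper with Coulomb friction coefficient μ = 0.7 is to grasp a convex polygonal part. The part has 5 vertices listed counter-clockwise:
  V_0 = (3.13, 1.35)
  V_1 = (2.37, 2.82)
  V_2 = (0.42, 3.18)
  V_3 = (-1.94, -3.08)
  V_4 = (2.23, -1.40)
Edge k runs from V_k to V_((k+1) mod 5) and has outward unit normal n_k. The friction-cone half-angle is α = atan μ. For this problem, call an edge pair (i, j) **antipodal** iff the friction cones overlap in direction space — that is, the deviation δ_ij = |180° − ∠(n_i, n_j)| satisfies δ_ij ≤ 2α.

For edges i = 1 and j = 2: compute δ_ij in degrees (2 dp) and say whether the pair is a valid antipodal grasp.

δ = 100.20°, invalid

α = atan 0.7 = 34.99°;  2α = 69.98°
edge 1: e_1 = (-1.95, +0.36);  n_1 = (+0.1815, +0.9834)
edge 2: e_2 = (-2.36, -6.26);  n_2 = (-0.9357, +0.3528)
∠(n_1, n_2) = 79.80°
δ = |180° − 79.80°| = 100.20°
100.20° > 2α = 69.98°  →  invalid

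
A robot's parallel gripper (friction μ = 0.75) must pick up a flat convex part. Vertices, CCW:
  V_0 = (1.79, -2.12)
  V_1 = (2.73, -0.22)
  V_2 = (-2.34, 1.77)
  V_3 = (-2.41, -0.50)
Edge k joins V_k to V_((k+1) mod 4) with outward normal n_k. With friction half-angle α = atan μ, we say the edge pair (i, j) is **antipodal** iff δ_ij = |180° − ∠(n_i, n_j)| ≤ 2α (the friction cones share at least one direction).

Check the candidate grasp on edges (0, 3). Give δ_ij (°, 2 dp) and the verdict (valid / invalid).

δ = 95.23°, invalid

α = atan 0.75 = 36.87°;  2α = 73.74°
edge 0: e_0 = (+0.94, +1.90);  n_0 = (+0.8963, -0.4434)
edge 3: e_3 = (+4.20, -1.62);  n_3 = (-0.3599, -0.9330)
∠(n_0, n_3) = 84.77°
δ = |180° − 84.77°| = 95.23°
95.23° > 2α = 73.74°  →  invalid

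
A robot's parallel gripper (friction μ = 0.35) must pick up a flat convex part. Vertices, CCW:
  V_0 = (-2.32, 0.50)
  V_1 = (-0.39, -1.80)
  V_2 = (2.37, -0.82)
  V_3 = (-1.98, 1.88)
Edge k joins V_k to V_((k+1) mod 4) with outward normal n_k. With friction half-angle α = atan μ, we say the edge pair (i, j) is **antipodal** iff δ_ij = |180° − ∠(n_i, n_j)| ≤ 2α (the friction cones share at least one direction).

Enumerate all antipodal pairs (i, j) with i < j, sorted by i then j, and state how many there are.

α = atan 0.35 = 19.29°;  2α = 38.58°
n_0 = (-0.7660, -0.6428)
n_1 = (+0.3346, -0.9424)
n_2 = (+0.5274, +0.8496)
n_3 = (-0.9710, +0.2392)
  (0,1): δ = 110.45°  ·
  (0,2): δ = 18.17°  ✓
  (0,3): δ = 126.16°  ·
  (1,2): δ = 51.38°  ·
  (1,3): δ = 56.61°  ·
  (2,3): δ = 72.01°  ·
antipodal pairs: 1

count = 1; pairs: (0,2)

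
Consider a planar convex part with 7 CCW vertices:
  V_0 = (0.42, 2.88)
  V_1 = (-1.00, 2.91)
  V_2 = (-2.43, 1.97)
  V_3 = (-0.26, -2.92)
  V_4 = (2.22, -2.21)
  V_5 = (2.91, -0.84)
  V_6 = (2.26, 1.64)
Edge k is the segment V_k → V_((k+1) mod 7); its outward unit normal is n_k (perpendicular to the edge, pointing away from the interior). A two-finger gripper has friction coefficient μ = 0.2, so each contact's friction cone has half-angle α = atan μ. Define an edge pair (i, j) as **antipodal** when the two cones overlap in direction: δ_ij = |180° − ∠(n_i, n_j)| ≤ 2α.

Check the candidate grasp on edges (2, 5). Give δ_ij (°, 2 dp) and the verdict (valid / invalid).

δ = 9.24°, valid

α = atan 0.2 = 11.31°;  2α = 22.62°
edge 2: e_2 = (+2.17, -4.89);  n_2 = (-0.9140, -0.4056)
edge 5: e_5 = (-0.65, +2.48);  n_5 = (+0.9673, +0.2535)
∠(n_2, n_5) = 170.76°
δ = |180° − 170.76°| = 9.24°
9.24° ≤ 2α = 22.62°  →  valid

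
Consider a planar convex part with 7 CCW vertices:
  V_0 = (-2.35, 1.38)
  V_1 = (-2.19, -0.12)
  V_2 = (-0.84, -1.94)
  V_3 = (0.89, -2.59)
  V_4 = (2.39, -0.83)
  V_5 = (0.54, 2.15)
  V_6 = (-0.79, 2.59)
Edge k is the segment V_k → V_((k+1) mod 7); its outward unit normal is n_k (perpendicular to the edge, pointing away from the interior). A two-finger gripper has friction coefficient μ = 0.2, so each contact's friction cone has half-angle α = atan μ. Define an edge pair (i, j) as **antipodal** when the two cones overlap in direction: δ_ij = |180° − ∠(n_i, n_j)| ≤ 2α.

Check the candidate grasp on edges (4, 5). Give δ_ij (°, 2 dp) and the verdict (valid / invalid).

α = atan 0.2 = 11.31°;  2α = 22.62°
edge 4: e_4 = (-1.85, +2.98);  n_4 = (+0.8496, +0.5274)
edge 5: e_5 = (-1.33, +0.44);  n_5 = (+0.3141, +0.9494)
∠(n_4, n_5) = 39.86°
δ = |180° − 39.86°| = 140.14°
140.14° > 2α = 22.62°  →  invalid

δ = 140.14°, invalid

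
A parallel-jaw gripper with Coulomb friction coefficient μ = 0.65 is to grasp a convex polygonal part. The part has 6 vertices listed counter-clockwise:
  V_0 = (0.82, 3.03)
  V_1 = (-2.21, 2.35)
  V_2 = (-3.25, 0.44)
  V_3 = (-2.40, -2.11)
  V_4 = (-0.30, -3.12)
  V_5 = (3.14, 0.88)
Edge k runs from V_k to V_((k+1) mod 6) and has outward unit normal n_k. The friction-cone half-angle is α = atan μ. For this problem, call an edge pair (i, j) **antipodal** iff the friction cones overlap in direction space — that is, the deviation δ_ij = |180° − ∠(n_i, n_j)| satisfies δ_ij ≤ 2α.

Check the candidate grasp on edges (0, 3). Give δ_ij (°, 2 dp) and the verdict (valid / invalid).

δ = 38.33°, valid

α = atan 0.65 = 33.02°;  2α = 66.05°
edge 0: e_0 = (-3.03, -0.68);  n_0 = (-0.2190, +0.9757)
edge 3: e_3 = (+2.10, -1.01);  n_3 = (-0.4334, -0.9012)
∠(n_0, n_3) = 141.67°
δ = |180° − 141.67°| = 38.33°
38.33° ≤ 2α = 66.05°  →  valid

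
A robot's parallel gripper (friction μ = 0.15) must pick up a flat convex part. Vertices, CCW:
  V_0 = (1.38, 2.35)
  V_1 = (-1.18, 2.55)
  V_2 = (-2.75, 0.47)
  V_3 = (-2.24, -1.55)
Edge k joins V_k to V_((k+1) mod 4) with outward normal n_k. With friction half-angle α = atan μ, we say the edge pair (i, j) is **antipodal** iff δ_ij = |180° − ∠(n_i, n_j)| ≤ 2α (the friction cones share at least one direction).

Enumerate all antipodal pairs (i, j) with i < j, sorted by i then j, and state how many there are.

α = atan 0.15 = 8.53°;  2α = 17.06°
n_0 = (+0.0779, +0.9970)
n_1 = (-0.7982, +0.6025)
n_2 = (-0.9696, -0.2448)
n_3 = (+0.7329, -0.6803)
  (0,1): δ = 122.58°  ·
  (0,2): δ = 71.36°  ·
  (0,3): δ = 51.60°  ·
  (1,2): δ = 128.78°  ·
  (1,3): δ = 5.82°  ✓
  (2,3): δ = 57.04°  ·
antipodal pairs: 1

count = 1; pairs: (1,3)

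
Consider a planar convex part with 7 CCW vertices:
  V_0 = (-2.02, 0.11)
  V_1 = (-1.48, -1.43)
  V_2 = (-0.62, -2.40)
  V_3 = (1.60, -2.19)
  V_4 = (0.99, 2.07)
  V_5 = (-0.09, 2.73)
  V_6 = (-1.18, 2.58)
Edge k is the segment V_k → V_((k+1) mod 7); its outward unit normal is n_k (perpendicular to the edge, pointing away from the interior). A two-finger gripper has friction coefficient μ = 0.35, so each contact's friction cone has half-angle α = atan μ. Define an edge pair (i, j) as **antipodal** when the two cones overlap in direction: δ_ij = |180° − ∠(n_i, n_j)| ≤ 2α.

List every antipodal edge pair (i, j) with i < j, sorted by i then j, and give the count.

count = 6; pairs: (0,3), (1,3), (1,4), (2,4), (2,5), (3,6)

α = atan 0.35 = 19.29°;  2α = 38.58°
n_0 = (-0.9437, -0.3309)
n_1 = (-0.7483, -0.6634)
n_2 = (+0.0942, -0.9956)
n_3 = (+0.9899, +0.1417)
n_4 = (+0.5215, +0.8533)
n_5 = (-0.1363, +0.9907)
n_6 = (-0.9467, +0.3220)
  (0,1): δ = 157.76°  ·
  (0,2): δ = 103.92°  ·
  (0,3): δ = 11.17°  ✓
  (0,4): δ = 39.25°  ·
  (0,5): δ = 78.51°  ·
  (0,6): δ = 141.89°  ·
  (1,2): δ = 126.16°  ·
  (1,3): δ = 33.41°  ✓
  (1,4): δ = 17.01°  ✓
  (1,5): δ = 56.28°  ·
  (1,6): δ = 119.66°  ·
  (2,3): δ = 87.25°  ·
  (2,4): δ = 36.83°  ✓
  (2,5): δ = 2.43°  ✓
  (2,6): δ = 65.81°  ·
  (3,4): δ = 129.58°  ·
  (3,5): δ = 90.31°  ·
  (3,6): δ = 26.93°  ✓
  (4,5): δ = 140.73°  ·
  (4,6): δ = 77.35°  ·
  (5,6): δ = 116.62°  ·
antipodal pairs: 6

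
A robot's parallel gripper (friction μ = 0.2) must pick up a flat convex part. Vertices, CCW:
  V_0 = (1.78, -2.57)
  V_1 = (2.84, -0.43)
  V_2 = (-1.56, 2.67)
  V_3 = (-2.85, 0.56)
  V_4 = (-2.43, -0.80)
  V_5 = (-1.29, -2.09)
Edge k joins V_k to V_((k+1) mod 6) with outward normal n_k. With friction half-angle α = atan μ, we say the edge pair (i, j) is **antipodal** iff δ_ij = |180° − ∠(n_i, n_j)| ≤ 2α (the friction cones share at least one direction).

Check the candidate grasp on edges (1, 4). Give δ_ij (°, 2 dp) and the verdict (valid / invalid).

α = atan 0.2 = 11.31°;  2α = 22.62°
edge 1: e_1 = (-4.40, +3.10);  n_1 = (+0.5760, +0.8175)
edge 4: e_4 = (+1.14, -1.29);  n_4 = (-0.7493, -0.6622)
∠(n_1, n_4) = 166.63°
δ = |180° − 166.63°| = 13.37°
13.37° ≤ 2α = 22.62°  →  valid

δ = 13.37°, valid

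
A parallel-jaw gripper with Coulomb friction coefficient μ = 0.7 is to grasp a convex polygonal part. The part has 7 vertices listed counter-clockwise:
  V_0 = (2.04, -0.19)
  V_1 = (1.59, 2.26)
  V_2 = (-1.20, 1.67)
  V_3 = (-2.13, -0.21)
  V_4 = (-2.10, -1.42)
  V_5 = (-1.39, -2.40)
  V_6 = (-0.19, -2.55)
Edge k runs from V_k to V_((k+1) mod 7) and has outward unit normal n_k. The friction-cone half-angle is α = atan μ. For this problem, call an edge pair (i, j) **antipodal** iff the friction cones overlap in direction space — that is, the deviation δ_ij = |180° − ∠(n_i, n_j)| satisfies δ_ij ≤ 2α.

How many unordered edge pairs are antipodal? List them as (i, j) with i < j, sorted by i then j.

count = 8; pairs: (0,2), (0,3), (0,4), (1,4), (1,5), (1,6), (2,6), (3,6)

α = atan 0.7 = 34.99°;  2α = 69.98°
n_0 = (+0.9835, +0.1807)
n_1 = (-0.2069, +0.9784)
n_2 = (-0.8963, +0.4434)
n_3 = (-0.9997, -0.0248)
n_4 = (-0.8098, -0.5867)
n_5 = (-0.1240, -0.9923)
n_6 = (+0.7268, -0.6868)
  (0,1): δ = 88.47°  ·
  (0,2): δ = 36.73°  ✓
  (0,3): δ = 8.99°  ✓
  (0,4): δ = 25.52°  ✓
  (0,5): δ = 72.47°  ·
  (0,6): δ = 126.21°  ·
  (1,2): δ = 128.26°  ·
  (1,3): δ = 100.52°  ·
  (1,4): δ = 66.02°  ✓
  (1,5): δ = 19.07°  ✓
  (1,6): δ = 34.68°  ✓
  (2,3): δ = 152.26°  ·
  (2,4): δ = 117.76°  ·
  (2,5): δ = 70.80°  ·
  (2,6): δ = 17.06°  ✓
  (3,4): δ = 145.50°  ·
  (3,5): δ = 98.55°  ·
  (3,6): δ = 44.80°  ✓
  (4,5): δ = 133.05°  ·
  (4,6): δ = 79.30°  ·
  (5,6): δ = 126.25°  ·
antipodal pairs: 8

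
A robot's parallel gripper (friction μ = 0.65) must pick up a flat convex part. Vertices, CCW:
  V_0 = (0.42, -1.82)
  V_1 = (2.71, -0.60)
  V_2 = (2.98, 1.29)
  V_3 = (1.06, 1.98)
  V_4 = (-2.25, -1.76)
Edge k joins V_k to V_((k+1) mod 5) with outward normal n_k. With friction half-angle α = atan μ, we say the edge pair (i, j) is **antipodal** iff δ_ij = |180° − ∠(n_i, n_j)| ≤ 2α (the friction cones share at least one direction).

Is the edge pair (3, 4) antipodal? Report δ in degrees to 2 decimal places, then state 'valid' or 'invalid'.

α = atan 0.65 = 33.02°;  2α = 66.05°
edge 3: e_3 = (-3.31, -3.74);  n_3 = (-0.7488, +0.6627)
edge 4: e_4 = (+2.67, -0.06);  n_4 = (-0.0225, -0.9997)
∠(n_3, n_4) = 130.22°
δ = |180° − 130.22°| = 49.78°
49.78° ≤ 2α = 66.05°  →  valid

δ = 49.78°, valid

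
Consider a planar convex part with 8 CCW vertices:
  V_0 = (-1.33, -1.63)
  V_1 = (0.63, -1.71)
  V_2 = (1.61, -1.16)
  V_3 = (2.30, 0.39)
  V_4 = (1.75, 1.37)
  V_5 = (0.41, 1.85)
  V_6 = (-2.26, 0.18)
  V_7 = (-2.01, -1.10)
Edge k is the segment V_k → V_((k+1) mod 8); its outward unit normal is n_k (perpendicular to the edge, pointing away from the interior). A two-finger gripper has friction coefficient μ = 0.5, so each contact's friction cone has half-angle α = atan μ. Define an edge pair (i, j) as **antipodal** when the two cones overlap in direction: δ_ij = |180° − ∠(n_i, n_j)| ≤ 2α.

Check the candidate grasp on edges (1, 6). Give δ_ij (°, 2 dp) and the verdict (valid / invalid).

δ = 71.75°, invalid

α = atan 0.5 = 26.57°;  2α = 53.13°
edge 1: e_1 = (+0.98, +0.55);  n_1 = (+0.4894, -0.8721)
edge 6: e_6 = (+0.25, -1.28);  n_6 = (-0.9815, -0.1917)
∠(n_1, n_6) = 108.25°
δ = |180° − 108.25°| = 71.75°
71.75° > 2α = 53.13°  →  invalid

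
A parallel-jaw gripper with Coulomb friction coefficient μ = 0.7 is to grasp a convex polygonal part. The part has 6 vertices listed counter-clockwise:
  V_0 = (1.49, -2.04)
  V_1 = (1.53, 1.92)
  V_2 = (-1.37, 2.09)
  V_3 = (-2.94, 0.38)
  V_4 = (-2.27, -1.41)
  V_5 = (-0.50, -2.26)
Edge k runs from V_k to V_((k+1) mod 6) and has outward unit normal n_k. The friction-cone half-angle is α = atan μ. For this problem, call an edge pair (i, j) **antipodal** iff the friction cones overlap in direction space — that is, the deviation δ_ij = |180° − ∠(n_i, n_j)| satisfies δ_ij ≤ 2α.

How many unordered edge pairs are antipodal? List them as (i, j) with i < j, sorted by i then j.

count = 7; pairs: (0,2), (0,3), (0,4), (1,3), (1,4), (1,5), (2,5)

α = atan 0.7 = 34.99°;  2α = 69.98°
n_0 = (+0.9999, -0.0101)
n_1 = (+0.0585, +0.9983)
n_2 = (-0.7366, +0.6763)
n_3 = (-0.9365, -0.3505)
n_4 = (-0.4329, -0.9014)
n_5 = (+0.1099, -0.9939)
  (0,1): δ = 92.78°  ·
  (0,2): δ = 41.98°  ✓
  (0,3): δ = 21.10°  ✓
  (0,4): δ = 64.93°  ✓
  (0,5): δ = 96.89°  ·
  (1,2): δ = 129.20°  ·
  (1,3): δ = 66.12°  ✓
  (1,4): δ = 22.30°  ✓
  (1,5): δ = 9.66°  ✓
  (2,3): δ = 116.92°  ·
  (2,4): δ = 73.10°  ·
  (2,5): δ = 41.14°  ✓
  (3,4): δ = 136.17°  ·
  (3,5): δ = 104.21°  ·
  (4,5): δ = 148.04°  ·
antipodal pairs: 7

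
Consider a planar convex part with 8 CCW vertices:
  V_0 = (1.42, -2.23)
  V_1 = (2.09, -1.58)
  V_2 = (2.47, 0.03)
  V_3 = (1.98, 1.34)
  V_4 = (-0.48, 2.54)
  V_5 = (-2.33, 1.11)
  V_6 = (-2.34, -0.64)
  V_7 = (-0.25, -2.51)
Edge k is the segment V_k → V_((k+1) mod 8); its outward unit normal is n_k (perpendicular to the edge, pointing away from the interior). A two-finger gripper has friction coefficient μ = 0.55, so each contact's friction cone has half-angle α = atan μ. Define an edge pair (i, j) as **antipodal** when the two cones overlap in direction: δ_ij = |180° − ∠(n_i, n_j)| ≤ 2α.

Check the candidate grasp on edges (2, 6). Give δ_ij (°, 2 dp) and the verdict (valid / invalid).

δ = 27.67°, valid

α = atan 0.55 = 28.81°;  2α = 57.62°
edge 2: e_2 = (-0.49, +1.31);  n_2 = (+0.9366, +0.3503)
edge 6: e_6 = (+2.09, -1.87);  n_6 = (-0.6668, -0.7452)
∠(n_2, n_6) = 152.33°
δ = |180° − 152.33°| = 27.67°
27.67° ≤ 2α = 57.62°  →  valid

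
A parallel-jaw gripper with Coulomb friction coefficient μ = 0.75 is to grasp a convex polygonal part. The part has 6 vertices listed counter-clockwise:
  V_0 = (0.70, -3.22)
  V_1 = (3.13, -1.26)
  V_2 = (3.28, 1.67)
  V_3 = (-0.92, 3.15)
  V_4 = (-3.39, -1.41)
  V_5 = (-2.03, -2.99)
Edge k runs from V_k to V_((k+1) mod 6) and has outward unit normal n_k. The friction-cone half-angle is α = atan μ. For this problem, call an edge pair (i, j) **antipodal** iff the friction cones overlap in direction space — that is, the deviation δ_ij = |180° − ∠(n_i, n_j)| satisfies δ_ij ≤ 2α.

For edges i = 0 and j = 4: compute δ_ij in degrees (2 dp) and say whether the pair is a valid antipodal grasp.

α = atan 0.75 = 36.87°;  2α = 73.74°
edge 0: e_0 = (+2.43, +1.96);  n_0 = (+0.6278, -0.7784)
edge 4: e_4 = (+1.36, -1.58);  n_4 = (-0.7579, -0.6524)
∠(n_0, n_4) = 88.17°
δ = |180° − 88.17°| = 91.83°
91.83° > 2α = 73.74°  →  invalid

δ = 91.83°, invalid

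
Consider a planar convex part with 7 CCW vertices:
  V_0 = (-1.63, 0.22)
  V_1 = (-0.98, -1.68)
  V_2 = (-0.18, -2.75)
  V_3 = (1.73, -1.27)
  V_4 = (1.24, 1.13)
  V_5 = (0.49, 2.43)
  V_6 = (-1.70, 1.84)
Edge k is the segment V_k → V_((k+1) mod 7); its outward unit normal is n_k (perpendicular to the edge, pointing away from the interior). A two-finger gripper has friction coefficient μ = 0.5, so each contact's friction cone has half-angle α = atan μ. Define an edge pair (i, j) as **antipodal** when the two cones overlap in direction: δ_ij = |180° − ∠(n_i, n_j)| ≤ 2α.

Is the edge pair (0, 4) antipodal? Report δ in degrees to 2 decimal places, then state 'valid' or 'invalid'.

δ = 11.10°, valid

α = atan 0.5 = 26.57°;  2α = 53.13°
edge 0: e_0 = (+0.65, -1.90);  n_0 = (-0.9462, -0.3237)
edge 4: e_4 = (-0.75, +1.30);  n_4 = (+0.8662, +0.4997)
∠(n_0, n_4) = 168.90°
δ = |180° − 168.90°| = 11.10°
11.10° ≤ 2α = 53.13°  →  valid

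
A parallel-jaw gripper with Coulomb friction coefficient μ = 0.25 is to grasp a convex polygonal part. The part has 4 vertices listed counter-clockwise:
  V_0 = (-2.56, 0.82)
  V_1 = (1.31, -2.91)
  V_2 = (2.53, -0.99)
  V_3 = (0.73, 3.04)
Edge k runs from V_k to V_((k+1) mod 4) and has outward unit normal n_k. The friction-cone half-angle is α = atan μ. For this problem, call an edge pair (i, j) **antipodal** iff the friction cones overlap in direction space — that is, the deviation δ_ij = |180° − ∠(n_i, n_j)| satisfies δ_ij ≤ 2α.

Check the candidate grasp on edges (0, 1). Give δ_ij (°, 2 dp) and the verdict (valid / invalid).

α = atan 0.25 = 14.04°;  2α = 28.07°
edge 0: e_0 = (+3.87, -3.73);  n_0 = (-0.6940, -0.7200)
edge 1: e_1 = (+1.22, +1.92);  n_1 = (+0.8440, -0.5363)
∠(n_0, n_1) = 101.51°
δ = |180° − 101.51°| = 78.49°
78.49° > 2α = 28.07°  →  invalid

δ = 78.49°, invalid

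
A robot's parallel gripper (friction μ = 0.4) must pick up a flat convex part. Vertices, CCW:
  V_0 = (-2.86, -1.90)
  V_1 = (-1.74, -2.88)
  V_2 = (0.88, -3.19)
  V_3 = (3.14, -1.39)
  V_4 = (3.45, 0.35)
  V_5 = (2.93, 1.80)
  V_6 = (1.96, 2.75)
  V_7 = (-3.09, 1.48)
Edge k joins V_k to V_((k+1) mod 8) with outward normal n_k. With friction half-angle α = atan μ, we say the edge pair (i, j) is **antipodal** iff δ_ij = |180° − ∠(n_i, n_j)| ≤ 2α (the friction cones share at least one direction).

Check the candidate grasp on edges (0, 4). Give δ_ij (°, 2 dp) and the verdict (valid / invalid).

α = atan 0.4 = 21.80°;  2α = 43.60°
edge 0: e_0 = (+1.12, -0.98);  n_0 = (-0.6585, -0.7526)
edge 4: e_4 = (-0.52, +1.45);  n_4 = (+0.9413, +0.3376)
∠(n_0, n_4) = 150.91°
δ = |180° − 150.91°| = 29.09°
29.09° ≤ 2α = 43.60°  →  valid

δ = 29.09°, valid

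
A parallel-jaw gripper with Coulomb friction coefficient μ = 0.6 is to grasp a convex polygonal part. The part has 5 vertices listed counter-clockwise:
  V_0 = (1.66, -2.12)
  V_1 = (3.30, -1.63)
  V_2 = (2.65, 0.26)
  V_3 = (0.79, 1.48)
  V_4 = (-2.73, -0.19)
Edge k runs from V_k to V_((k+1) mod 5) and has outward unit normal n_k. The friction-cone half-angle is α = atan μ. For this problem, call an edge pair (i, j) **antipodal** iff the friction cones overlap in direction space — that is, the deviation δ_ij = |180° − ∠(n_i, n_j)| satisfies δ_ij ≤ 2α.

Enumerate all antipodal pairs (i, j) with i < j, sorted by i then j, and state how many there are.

α = atan 0.6 = 30.96°;  2α = 61.93°
n_0 = (+0.2863, -0.9581)
n_1 = (+0.9456, +0.3252)
n_2 = (+0.5485, +0.8362)
n_3 = (-0.4286, +0.9035)
n_4 = (-0.4025, -0.9154)
  (0,1): δ = 87.66°  ·
  (0,2): δ = 49.90°  ✓
  (0,3): δ = 8.75°  ✓
  (0,4): δ = 139.63°  ·
  (1,2): δ = 142.24°  ·
  (1,3): δ = 83.60°  ·
  (1,4): δ = 47.29°  ✓
  (2,3): δ = 121.36°  ·
  (2,4): δ = 9.53°  ✓
  (3,4): δ = 49.11°  ✓
antipodal pairs: 5

count = 5; pairs: (0,2), (0,3), (1,4), (2,4), (3,4)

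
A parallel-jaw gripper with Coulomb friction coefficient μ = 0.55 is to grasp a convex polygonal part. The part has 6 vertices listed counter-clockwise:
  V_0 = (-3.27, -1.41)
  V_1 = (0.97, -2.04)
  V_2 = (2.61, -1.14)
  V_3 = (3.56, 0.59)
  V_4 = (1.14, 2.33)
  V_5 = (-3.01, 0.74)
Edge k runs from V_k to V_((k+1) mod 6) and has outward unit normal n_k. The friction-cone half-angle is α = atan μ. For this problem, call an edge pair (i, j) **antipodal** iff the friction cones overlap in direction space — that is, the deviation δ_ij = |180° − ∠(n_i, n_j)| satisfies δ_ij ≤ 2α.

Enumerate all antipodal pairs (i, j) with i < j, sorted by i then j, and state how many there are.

count = 6; pairs: (0,3), (0,4), (1,4), (1,5), (2,4), (2,5)

α = atan 0.55 = 28.81°;  2α = 57.62°
n_0 = (-0.1470, -0.9891)
n_1 = (+0.4811, -0.8767)
n_2 = (+0.8765, -0.4813)
n_3 = (+0.5838, +0.8119)
n_4 = (-0.3578, +0.9338)
n_5 = (-0.9928, +0.1201)
  (0,1): δ = 142.79°  ·
  (0,2): δ = 110.32°  ·
  (0,3): δ = 27.26°  ✓
  (0,4): δ = 29.41°  ✓
  (0,5): δ = 91.56°  ·
  (1,2): δ = 147.53°  ·
  (1,3): δ = 64.47°  ·
  (1,4): δ = 7.79°  ✓
  (1,5): δ = 54.35°  ✓
  (2,3): δ = 96.94°  ·
  (2,4): δ = 40.26°  ✓
  (2,5): δ = 21.88°  ✓
  (3,4): δ = 123.32°  ·
  (3,5): δ = 61.18°  ·
  (4,5): δ = 117.86°  ·
antipodal pairs: 6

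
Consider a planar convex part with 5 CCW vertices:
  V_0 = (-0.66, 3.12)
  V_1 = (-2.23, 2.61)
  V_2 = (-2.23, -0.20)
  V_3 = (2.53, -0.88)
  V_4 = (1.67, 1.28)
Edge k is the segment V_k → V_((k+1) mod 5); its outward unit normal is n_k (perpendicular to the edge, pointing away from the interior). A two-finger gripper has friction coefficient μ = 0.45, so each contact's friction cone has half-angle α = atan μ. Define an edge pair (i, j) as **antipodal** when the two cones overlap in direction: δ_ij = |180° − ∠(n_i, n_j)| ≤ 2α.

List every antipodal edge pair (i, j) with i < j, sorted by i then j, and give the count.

α = atan 0.45 = 24.23°;  2α = 48.46°
n_0 = (-0.3089, +0.9511)
n_1 = (-1.0000, -0.0000)
n_2 = (-0.1414, -0.9899)
n_3 = (+0.9291, +0.3699)
n_4 = (+0.6198, +0.7848)
  (0,1): δ = 108.00°  ·
  (0,2): δ = 26.13°  ✓
  (0,3): δ = 93.71°  ·
  (0,4): δ = 123.71°  ·
  (1,2): δ = 98.13°  ·
  (1,3): δ = 21.71°  ✓
  (1,4): δ = 51.70°  ·
  (2,3): δ = 60.16°  ·
  (2,4): δ = 30.17°  ✓
  (3,4): δ = 150.01°  ·
antipodal pairs: 3

count = 3; pairs: (0,2), (1,3), (2,4)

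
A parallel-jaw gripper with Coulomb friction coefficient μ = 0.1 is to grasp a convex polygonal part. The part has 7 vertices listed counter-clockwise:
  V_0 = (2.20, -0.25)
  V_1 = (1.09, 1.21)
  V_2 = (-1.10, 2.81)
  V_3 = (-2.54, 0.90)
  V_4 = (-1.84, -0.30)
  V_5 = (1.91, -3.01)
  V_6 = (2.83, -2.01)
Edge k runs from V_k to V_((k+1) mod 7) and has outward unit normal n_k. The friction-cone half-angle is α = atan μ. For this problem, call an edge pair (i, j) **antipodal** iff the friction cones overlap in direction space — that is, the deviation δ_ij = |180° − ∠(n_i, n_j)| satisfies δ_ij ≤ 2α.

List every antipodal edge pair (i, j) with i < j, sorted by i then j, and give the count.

α = atan 0.1 = 5.71°;  2α = 11.42°
n_0 = (+0.7961, +0.6052)
n_1 = (+0.5899, +0.8075)
n_2 = (-0.7985, +0.6020)
n_3 = (-0.8638, -0.5039)
n_4 = (-0.5857, -0.8105)
n_5 = (+0.7359, -0.6771)
n_6 = (+0.9415, +0.3370)
  (0,1): δ = 163.40°  ·
  (0,2): δ = 74.26°  ·
  (0,3): δ = 6.99°  ✓
  (0,4): δ = 16.90°  ·
  (0,5): δ = 100.14°  ·
  (0,6): δ = 162.45°  ·
  (1,2): δ = 90.86°  ·
  (1,3): δ = 23.59°  ·
  (1,4): δ = 0.30°  ✓
  (1,5): δ = 83.54°  ·
  (1,6): δ = 145.85°  ·
  (2,3): δ = 112.73°  ·
  (2,4): δ = 88.84°  ·
  (2,5): δ = 5.60°  ✓
  (2,6): δ = 56.71°  ·
  (3,4): δ = 156.11°  ·
  (3,5): δ = 72.87°  ·
  (3,6): δ = 10.56°  ✓
  (4,5): δ = 96.76°  ·
  (4,6): δ = 34.45°  ·
  (5,6): δ = 117.69°  ·
antipodal pairs: 4

count = 4; pairs: (0,3), (1,4), (2,5), (3,6)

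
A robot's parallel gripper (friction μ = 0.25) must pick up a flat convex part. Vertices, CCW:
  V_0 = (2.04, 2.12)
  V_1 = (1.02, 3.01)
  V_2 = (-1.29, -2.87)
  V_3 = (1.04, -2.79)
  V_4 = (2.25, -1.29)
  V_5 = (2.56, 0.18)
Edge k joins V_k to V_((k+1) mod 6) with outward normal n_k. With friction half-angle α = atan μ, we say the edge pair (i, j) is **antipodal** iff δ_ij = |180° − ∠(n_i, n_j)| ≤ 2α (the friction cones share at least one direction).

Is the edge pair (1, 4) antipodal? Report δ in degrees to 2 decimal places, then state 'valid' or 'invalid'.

α = atan 0.25 = 14.04°;  2α = 28.07°
edge 1: e_1 = (-2.31, -5.88);  n_1 = (-0.9308, +0.3657)
edge 4: e_4 = (+0.31, +1.47);  n_4 = (+0.9785, -0.2063)
∠(n_1, n_4) = 170.46°
δ = |180° − 170.46°| = 9.54°
9.54° ≤ 2α = 28.07°  →  valid

δ = 9.54°, valid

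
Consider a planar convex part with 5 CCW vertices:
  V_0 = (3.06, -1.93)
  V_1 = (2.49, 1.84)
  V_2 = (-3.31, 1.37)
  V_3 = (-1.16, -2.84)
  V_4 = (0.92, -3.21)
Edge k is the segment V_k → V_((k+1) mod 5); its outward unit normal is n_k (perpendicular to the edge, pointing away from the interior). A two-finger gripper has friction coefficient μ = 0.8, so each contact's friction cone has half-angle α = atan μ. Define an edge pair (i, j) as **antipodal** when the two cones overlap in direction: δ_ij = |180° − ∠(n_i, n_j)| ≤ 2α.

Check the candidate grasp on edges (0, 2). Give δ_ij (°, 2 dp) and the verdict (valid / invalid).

δ = 18.46°, valid

α = atan 0.8 = 38.66°;  2α = 77.32°
edge 0: e_0 = (-0.57, +3.77);  n_0 = (+0.9888, +0.1495)
edge 2: e_2 = (+2.15, -4.21);  n_2 = (-0.8906, -0.4548)
∠(n_0, n_2) = 161.54°
δ = |180° − 161.54°| = 18.46°
18.46° ≤ 2α = 77.32°  →  valid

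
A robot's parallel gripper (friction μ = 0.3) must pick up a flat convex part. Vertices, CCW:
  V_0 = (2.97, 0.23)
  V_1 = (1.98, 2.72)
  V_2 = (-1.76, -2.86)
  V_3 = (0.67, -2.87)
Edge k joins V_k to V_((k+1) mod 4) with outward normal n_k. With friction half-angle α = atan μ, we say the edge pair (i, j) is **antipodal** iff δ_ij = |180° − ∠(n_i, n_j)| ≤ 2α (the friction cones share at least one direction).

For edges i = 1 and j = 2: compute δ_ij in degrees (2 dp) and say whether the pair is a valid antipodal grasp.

α = atan 0.3 = 16.70°;  2α = 33.40°
edge 1: e_1 = (-3.74, -5.58);  n_1 = (-0.8307, +0.5568)
edge 2: e_2 = (+2.43, -0.01);  n_2 = (-0.0041, -1.0000)
∠(n_1, n_2) = 123.60°
δ = |180° − 123.60°| = 56.40°
56.40° > 2α = 33.40°  →  invalid

δ = 56.40°, invalid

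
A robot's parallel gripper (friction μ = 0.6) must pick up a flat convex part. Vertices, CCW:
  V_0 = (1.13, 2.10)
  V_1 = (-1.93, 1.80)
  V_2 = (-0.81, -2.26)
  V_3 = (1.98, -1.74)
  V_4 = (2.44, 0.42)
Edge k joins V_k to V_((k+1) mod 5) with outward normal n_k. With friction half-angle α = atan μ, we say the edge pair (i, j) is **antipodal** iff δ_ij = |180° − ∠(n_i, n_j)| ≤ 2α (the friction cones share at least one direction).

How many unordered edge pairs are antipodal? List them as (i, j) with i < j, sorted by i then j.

count = 3; pairs: (0,2), (1,3), (1,4)

α = atan 0.6 = 30.96°;  2α = 61.93°
n_0 = (-0.0976, +0.9952)
n_1 = (-0.9640, -0.2659)
n_2 = (+0.1832, -0.9831)
n_3 = (+0.9781, -0.2083)
n_4 = (+0.7886, +0.6149)
  (0,1): δ = 80.18°  ·
  (0,2): δ = 4.96°  ✓
  (0,3): δ = 72.38°  ·
  (0,4): δ = 122.35°  ·
  (1,2): δ = 94.86°  ·
  (1,3): δ = 27.44°  ✓
  (1,4): δ = 22.52°  ✓
  (2,3): δ = 112.58°  ·
  (2,4): δ = 62.61°  ·
  (3,4): δ = 130.03°  ·
antipodal pairs: 3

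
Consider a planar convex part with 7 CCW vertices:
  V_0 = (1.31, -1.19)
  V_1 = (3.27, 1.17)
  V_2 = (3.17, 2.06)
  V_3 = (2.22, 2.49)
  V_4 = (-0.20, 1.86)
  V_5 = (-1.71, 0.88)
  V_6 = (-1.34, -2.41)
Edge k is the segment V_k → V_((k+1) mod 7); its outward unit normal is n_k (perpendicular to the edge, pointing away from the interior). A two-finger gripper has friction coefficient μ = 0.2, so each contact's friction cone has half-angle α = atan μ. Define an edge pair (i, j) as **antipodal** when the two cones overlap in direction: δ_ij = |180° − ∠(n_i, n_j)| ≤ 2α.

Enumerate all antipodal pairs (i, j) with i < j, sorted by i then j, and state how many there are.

α = atan 0.2 = 11.31°;  2α = 22.62°
n_0 = (+0.7693, -0.6389)
n_1 = (+0.9937, +0.1117)
n_2 = (+0.4124, +0.9110)
n_3 = (-0.2519, +0.9677)
n_4 = (-0.5444, +0.8388)
n_5 = (-0.9937, -0.1118)
n_6 = (+0.4182, -0.9084)
  (0,1): δ = 133.88°  ·
  (0,2): δ = 74.64°  ·
  (0,3): δ = 35.70°  ·
  (0,4): δ = 17.31°  ✓
  (0,5): δ = 46.13°  ·
  (0,6): δ = 154.43°  ·
  (1,2): δ = 120.76°  ·
  (1,3): δ = 81.82°  ·
  (1,4): δ = 63.43°  ·
  (1,5): δ = 0.01°  ✓
  (1,6): δ = 108.31°  ·
  (2,3): δ = 141.06°  ·
  (2,4): δ = 122.66°  ·
  (2,5): δ = 59.23°  ·
  (2,6): δ = 49.07°  ·
  (3,4): δ = 161.61°  ·
  (3,5): δ = 98.18°  ·
  (3,6): δ = 10.13°  ✓
  (4,5): δ = 116.57°  ·
  (4,6): δ = 8.26°  ✓
  (5,6): δ = 71.70°  ·
antipodal pairs: 4

count = 4; pairs: (0,4), (1,5), (3,6), (4,6)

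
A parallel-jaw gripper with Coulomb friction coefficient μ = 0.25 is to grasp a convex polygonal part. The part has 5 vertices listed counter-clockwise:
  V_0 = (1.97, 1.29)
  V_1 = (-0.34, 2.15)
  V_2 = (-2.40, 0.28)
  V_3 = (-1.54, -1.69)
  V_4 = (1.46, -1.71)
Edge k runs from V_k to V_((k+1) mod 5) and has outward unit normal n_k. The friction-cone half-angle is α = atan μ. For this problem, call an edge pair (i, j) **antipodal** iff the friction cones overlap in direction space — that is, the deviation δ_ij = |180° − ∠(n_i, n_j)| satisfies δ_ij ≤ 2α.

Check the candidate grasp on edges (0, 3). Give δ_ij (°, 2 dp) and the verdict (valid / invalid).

δ = 20.04°, valid

α = atan 0.25 = 14.04°;  2α = 28.07°
edge 0: e_0 = (-2.31, +0.86);  n_0 = (+0.3489, +0.9372)
edge 3: e_3 = (+3.00, -0.02);  n_3 = (-0.0067, -1.0000)
∠(n_0, n_3) = 159.96°
δ = |180° − 159.96°| = 20.04°
20.04° ≤ 2α = 28.07°  →  valid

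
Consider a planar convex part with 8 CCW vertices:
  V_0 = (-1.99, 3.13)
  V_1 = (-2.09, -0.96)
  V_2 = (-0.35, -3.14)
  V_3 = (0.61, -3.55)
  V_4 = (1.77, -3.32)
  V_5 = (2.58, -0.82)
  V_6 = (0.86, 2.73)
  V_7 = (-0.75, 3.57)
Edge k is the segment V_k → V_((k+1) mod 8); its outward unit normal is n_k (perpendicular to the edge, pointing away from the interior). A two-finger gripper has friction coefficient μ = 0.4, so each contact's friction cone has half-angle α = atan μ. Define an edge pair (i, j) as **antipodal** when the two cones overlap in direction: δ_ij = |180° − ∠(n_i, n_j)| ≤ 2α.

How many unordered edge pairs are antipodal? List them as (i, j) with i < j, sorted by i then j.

count = 9; pairs: (0,4), (0,5), (1,5), (1,6), (2,5), (2,6), (2,7), (3,6), (3,7)

α = atan 0.4 = 21.80°;  2α = 43.60°
n_0 = (-0.9997, +0.0244)
n_1 = (-0.7816, -0.6238)
n_2 = (-0.3928, -0.9196)
n_3 = (+0.1945, -0.9809)
n_4 = (+0.9513, -0.3082)
n_5 = (+0.8999, +0.4360)
n_6 = (+0.4626, +0.8866)
n_7 = (-0.3344, +0.9424)
  (0,1): δ = 140.00°  ·
  (0,2): δ = 111.73°  ·
  (0,3): δ = 77.38°  ·
  (0,4): δ = 16.55°  ✓
  (0,5): δ = 27.25°  ✓
  (0,6): δ = 63.85°  ·
  (0,7): δ = 110.94°  ·
  (1,2): δ = 151.72°  ·
  (1,3): δ = 117.38°  ·
  (1,4): δ = 56.55°  ·
  (1,5): δ = 12.75°  ✓
  (1,6): δ = 23.85°  ✓
  (1,7): δ = 70.94°  ·
  (2,3): δ = 145.66°  ·
  (2,4): δ = 84.83°  ·
  (2,5): δ = 41.02°  ✓
  (2,6): δ = 4.43°  ✓
  (2,7): δ = 42.66°  ✓
  (3,4): δ = 119.17°  ·
  (3,5): δ = 75.36°  ·
  (3,6): δ = 38.77°  ✓
  (3,7): δ = 8.32°  ✓
  (4,5): δ = 136.20°  ·
  (4,6): δ = 99.60°  ·
  (4,7): δ = 52.51°  ·
  (5,6): δ = 143.40°  ·
  (5,7): δ = 96.31°  ·
  (6,7): δ = 132.91°  ·
antipodal pairs: 9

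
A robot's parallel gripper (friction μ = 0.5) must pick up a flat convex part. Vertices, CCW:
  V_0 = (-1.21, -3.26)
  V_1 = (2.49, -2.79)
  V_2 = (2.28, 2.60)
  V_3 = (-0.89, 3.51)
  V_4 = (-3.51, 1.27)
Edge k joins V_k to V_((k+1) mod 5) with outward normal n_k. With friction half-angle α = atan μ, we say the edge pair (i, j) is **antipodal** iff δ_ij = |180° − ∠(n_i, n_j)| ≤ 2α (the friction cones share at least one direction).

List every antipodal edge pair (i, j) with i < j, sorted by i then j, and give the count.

count = 5; pairs: (0,2), (0,3), (1,3), (1,4), (2,4)

α = atan 0.5 = 26.57°;  2α = 53.13°
n_0 = (+0.1260, -0.9920)
n_1 = (+0.9992, +0.0389)
n_2 = (+0.2759, +0.9612)
n_3 = (-0.6498, +0.7601)
n_4 = (-0.8917, -0.4527)
  (0,1): δ = 95.01°  ·
  (0,2): δ = 23.26°  ✓
  (0,3): δ = 33.29°  ✓
  (0,4): δ = 109.68°  ·
  (1,2): δ = 108.25°  ·
  (1,3): δ = 51.70°  ✓
  (1,4): δ = 24.69°  ✓
  (2,3): δ = 123.45°  ·
  (2,4): δ = 47.06°  ✓
  (3,4): δ = 103.61°  ·
antipodal pairs: 5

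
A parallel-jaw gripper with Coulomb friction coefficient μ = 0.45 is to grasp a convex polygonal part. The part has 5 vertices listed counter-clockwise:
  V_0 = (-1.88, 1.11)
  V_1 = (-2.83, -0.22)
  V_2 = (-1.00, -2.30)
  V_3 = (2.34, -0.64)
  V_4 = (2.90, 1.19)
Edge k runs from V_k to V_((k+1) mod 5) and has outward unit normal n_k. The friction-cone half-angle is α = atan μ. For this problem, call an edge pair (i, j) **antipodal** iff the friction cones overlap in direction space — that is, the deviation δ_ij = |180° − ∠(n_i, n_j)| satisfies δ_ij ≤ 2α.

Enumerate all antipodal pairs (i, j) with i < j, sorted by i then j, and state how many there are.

α = atan 0.45 = 24.23°;  2α = 48.46°
n_0 = (-0.8137, +0.5812)
n_1 = (-0.7508, -0.6605)
n_2 = (+0.4451, -0.8955)
n_3 = (+0.9562, -0.2926)
n_4 = (-0.0167, +0.9999)
  (0,1): δ = 103.12°  ·
  (0,2): δ = 28.03°  ✓
  (0,3): δ = 18.52°  ✓
  (0,4): δ = 126.50°  ·
  (1,2): δ = 104.91°  ·
  (1,3): δ = 58.36°  ·
  (1,4): δ = 49.62°  ·
  (2,3): δ = 133.44°  ·
  (2,4): δ = 25.47°  ✓
  (3,4): δ = 72.03°  ·
antipodal pairs: 3

count = 3; pairs: (0,2), (0,3), (2,4)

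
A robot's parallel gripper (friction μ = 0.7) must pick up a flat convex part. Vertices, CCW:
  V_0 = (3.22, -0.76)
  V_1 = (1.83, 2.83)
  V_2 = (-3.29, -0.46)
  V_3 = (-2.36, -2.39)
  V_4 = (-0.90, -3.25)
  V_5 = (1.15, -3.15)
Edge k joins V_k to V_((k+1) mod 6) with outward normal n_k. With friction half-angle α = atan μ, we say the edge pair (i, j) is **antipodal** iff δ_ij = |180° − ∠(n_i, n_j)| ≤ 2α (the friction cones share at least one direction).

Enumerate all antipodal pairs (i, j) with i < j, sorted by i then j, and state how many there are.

α = atan 0.7 = 34.99°;  2α = 69.98°
n_0 = (+0.9325, +0.3611)
n_1 = (-0.5406, +0.8413)
n_2 = (-0.9009, -0.4341)
n_3 = (-0.5075, -0.8616)
n_4 = (+0.0487, -0.9988)
n_5 = (+0.7559, -0.6547)
  (0,1): δ = 78.44°  ·
  (0,2): δ = 4.56°  ✓
  (0,3): δ = 38.33°  ✓
  (0,4): δ = 71.63°  ·
  (0,5): δ = 117.94°  ·
  (1,2): δ = 97.00°  ·
  (1,3): δ = 63.22°  ✓
  (1,4): δ = 29.93°  ✓
  (1,5): δ = 16.38°  ✓
  (2,3): δ = 146.23°  ·
  (2,4): δ = 112.94°  ·
  (2,5): δ = 66.62°  ✓
  (3,4): δ = 146.71°  ·
  (3,5): δ = 100.40°  ·
  (4,5): δ = 133.69°  ·
antipodal pairs: 6

count = 6; pairs: (0,2), (0,3), (1,3), (1,4), (1,5), (2,5)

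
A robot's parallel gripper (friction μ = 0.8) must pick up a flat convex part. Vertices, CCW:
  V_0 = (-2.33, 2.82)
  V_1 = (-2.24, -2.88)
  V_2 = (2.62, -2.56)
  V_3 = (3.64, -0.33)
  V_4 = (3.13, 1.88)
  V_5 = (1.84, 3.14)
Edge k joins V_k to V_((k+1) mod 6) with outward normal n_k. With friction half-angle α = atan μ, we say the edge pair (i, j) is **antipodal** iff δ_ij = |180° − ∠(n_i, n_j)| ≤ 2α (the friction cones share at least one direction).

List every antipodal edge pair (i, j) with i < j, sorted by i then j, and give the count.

α = atan 0.8 = 38.66°;  2α = 77.32°
n_0 = (-0.9999, -0.0158)
n_1 = (+0.0657, -0.9978)
n_2 = (+0.9094, -0.4160)
n_3 = (+0.9744, +0.2249)
n_4 = (+0.6987, +0.7154)
n_5 = (-0.0765, +0.9971)
  (0,1): δ = 87.14°  ·
  (0,2): δ = 25.48°  ✓
  (0,3): δ = 12.09°  ✓
  (0,4): δ = 44.77°  ✓
  (0,5): δ = 93.48°  ·
  (1,2): δ = 118.35°  ·
  (1,3): δ = 80.77°  ·
  (1,4): δ = 48.09°  ✓
  (1,5): δ = 0.62°  ✓
  (2,3): δ = 142.43°  ·
  (2,4): δ = 109.75°  ·
  (2,5): δ = 61.03°  ✓
  (3,4): δ = 147.32°  ·
  (3,5): δ = 98.61°  ·
  (4,5): δ = 131.29°  ·
antipodal pairs: 6

count = 6; pairs: (0,2), (0,3), (0,4), (1,4), (1,5), (2,5)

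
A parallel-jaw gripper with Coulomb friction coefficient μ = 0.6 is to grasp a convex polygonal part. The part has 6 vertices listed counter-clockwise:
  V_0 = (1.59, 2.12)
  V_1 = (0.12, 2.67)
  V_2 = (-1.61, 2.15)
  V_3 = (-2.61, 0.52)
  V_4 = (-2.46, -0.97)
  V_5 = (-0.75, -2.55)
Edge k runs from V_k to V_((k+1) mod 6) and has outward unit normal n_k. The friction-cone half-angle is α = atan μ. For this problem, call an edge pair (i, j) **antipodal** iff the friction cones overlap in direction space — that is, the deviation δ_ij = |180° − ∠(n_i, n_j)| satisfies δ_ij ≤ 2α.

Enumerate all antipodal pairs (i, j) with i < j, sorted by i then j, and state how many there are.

α = atan 0.6 = 30.96°;  2α = 61.93°
n_0 = (+0.3504, +0.9366)
n_1 = (-0.2879, +0.9577)
n_2 = (-0.8524, +0.5229)
n_3 = (-0.9950, -0.1002)
n_4 = (-0.6786, -0.7345)
n_5 = (+0.8940, -0.4480)
  (0,1): δ = 142.76°  ·
  (0,2): δ = 101.02°  ·
  (0,3): δ = 63.74°  ·
  (0,4): δ = 22.22°  ✓
  (0,5): δ = 83.90°  ·
  (1,2): δ = 138.26°  ·
  (1,3): δ = 100.98°  ·
  (1,4): δ = 59.47°  ✓
  (1,5): δ = 46.66°  ✓
  (2,3): δ = 142.72°  ·
  (2,4): δ = 101.21°  ·
  (2,5): δ = 4.91°  ✓
  (3,4): δ = 138.49°  ·
  (3,5): δ = 32.36°  ✓
  (4,5): δ = 73.88°  ·
antipodal pairs: 5

count = 5; pairs: (0,4), (1,4), (1,5), (2,5), (3,5)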